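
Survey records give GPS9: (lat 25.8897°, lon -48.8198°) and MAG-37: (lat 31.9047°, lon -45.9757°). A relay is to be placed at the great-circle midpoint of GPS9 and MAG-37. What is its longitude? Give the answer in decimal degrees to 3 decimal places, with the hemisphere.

47.439°W

Bx = cos φ₂ cos Δλ = 0.847883,  By = cos φ₂ sin Δλ = 0.042123
φₘ = atan2(sin φ₁ + sin φ₂, √((cos φ₁ + Bx)² + By²)) = 28.90466°
λₘ = λ₁ + atan2(By, cos φ₁ + Bx) = -47.43900°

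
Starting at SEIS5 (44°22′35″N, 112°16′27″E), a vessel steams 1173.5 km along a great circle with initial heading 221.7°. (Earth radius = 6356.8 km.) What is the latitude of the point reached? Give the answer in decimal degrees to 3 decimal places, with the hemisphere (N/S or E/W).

SEIS5: φ = +44.37639°, λ = +112.27417°
δ = d/R = 1173.5/6356.8 = 0.184605 rad
φ₂ = arcsin(sin φ₁ cos δ + cos φ₁ sin δ cos θ)
   = arcsin(0.69937·0.98301 + 0.71476·0.18356·-0.74664) = 36.12340°
λ₂ = λ₁ + atan2(sin θ sin δ cos φ₁, cos δ − sin φ₁ sin φ₂) = 103.57933°

36.123°N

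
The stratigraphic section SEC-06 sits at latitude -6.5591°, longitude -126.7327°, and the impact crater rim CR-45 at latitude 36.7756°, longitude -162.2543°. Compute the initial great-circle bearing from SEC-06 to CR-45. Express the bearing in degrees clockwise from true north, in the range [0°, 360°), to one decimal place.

325.2°

Δλ = -35.5216°
y = sin Δλ · cos φ₂ = -0.465381
x = cos φ₁ sin φ₂ − sin φ₁ cos φ₂ cos Δλ = 0.669231
θ = atan2(y, x) = -34.8146° → 325.1854° (mod 360°)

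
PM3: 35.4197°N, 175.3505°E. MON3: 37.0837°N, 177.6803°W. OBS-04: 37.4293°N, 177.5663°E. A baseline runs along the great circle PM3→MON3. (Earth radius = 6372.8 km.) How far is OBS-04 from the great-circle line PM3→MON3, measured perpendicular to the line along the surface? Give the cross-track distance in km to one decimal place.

151.8 km

δ₁₃ = central angle PM3→OBS-04 = 0.046885 rad  (haversine)
θ₁₃ = bearing PM3→OBS-04 = 40.927°,  θ₁₂ = bearing PM3→MON3 = 71.465°
dₓₜ = R·arcsin(sin δ₁₃ · sin(θ₁₃ − θ₁₂)) = 6372.8·arcsin(0.04687·sin(-30.538°)) = -151.776 km
|dₓₜ| = 151.776 km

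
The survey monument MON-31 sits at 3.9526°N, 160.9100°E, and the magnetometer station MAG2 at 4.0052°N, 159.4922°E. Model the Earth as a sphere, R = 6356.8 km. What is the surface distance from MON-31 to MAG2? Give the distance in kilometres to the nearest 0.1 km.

Δφ = 0.0526°,  Δλ = -1.4178°
a = sin²(Δφ/2) + cos φ₁ cos φ₂ sin²(Δλ/2) = 0.000153
c = 2·arcsin(√a) = 0.024703 rad = 1.4154°
d = R·c = 6356.8 × 0.024703 = 157.0 km

157.0 km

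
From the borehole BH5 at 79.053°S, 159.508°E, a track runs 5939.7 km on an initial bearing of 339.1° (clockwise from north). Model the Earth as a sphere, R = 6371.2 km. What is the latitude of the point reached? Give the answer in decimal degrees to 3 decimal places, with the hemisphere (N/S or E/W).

26.277°S

δ = d/R = 5939.7/6371.2 = 0.932273 rad
φ₂ = arcsin(sin φ₁ cos δ + cos φ₁ sin δ cos θ)
   = arcsin(-0.98180·0.59601 + 0.18990·0.80298·0.93420) = -26.27701°
λ₂ = λ₁ + atan2(sin θ sin δ cos φ₁, cos δ − sin φ₁ sin φ₂) = 140.87745°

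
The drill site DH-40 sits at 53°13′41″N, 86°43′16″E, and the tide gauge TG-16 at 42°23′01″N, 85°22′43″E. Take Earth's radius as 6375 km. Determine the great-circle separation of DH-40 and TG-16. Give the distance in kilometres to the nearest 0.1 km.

DH-40: φ = +53.22806°, λ = +86.72111°
TG-16: φ = +42.38361°, λ = +85.37861°
Δφ = -10.8444°,  Δλ = -1.3425°
a = sin²(Δφ/2) + cos φ₁ cos φ₂ sin²(Δλ/2) = 0.008990
c = 2·arcsin(√a) = 0.189915 rad = 10.8813°
d = R·c = 6375 × 0.189915 = 1210.7 km

1210.7 km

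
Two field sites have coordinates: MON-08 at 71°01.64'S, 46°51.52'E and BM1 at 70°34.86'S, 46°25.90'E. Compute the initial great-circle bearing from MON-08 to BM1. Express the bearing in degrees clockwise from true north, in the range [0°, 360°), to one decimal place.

MON-08: φ = -71.02733°, λ = +46.85867°
BM1: φ = -70.58100°, λ = +46.43167°
Δλ = -0.4270°
y = sin Δλ · cos φ₂ = -0.002478
x = cos φ₁ sin φ₂ − sin φ₁ cos φ₂ cos Δλ = 0.007781
θ = atan2(y, x) = -17.6630° → 342.3370° (mod 360°)

342.3°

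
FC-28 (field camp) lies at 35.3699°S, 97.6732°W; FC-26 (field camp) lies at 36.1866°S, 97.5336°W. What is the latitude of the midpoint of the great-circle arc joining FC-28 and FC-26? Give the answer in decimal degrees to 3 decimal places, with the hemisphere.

Bx = cos φ₂ cos Δλ = 0.807096,  By = cos φ₂ sin Δλ = 0.001966
φₘ = atan2(sin φ₁ + sin φ₂, √((cos φ₁ + Bx)² + By²)) = -35.77827°
λₘ = λ₁ + atan2(By, cos φ₁ + Bx) = -97.60376°

35.778°S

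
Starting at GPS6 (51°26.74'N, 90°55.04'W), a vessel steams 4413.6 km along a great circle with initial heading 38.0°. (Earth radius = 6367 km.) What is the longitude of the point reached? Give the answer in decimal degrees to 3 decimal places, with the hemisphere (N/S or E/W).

GPS6: φ = +51.44567°, λ = -90.91733°
δ = d/R = 4413.6/6367 = 0.693199 rad
φ₂ = arcsin(sin φ₁ cos δ + cos φ₁ sin δ cos θ)
   = arcsin(0.78202·0.76921 + 0.62326·0.63900·0.78801) = 66.25787°
λ₂ = λ₁ + atan2(sin θ sin δ cos φ₁, cos δ − sin φ₁ sin φ₂) = -13.19765°

13.198°W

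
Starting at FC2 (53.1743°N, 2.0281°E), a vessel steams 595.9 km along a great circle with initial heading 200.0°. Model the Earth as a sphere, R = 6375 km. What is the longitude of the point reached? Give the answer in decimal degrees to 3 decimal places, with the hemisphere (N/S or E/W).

0.712°W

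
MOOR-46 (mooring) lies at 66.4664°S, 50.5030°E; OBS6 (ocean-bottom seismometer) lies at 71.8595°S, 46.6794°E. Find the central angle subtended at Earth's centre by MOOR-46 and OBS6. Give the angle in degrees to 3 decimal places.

5.559°

Δφ = -5.3931°,  Δλ = -3.8236°
a = sin²(Δφ/2) + cos φ₁ cos φ₂ sin²(Δλ/2) = 0.002352
c = 2·arcsin(√a) = 0.097027 rad = 5.5592°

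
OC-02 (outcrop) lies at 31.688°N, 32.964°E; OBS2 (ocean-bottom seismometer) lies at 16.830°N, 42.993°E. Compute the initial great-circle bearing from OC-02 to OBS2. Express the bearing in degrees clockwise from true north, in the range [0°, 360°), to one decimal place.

146.2°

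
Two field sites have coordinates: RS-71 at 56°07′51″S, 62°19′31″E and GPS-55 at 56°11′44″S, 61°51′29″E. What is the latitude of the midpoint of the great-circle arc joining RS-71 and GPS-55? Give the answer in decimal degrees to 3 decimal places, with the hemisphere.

56.163°S

RS-71: φ = -56.13083°, λ = +62.32528°
GPS-55: φ = -56.19556°, λ = +61.85806°
Bx = cos φ₂ cos Δλ = 0.556342,  By = cos φ₂ sin Δλ = -0.004537
φₘ = atan2(sin φ₁ + sin φ₂, √((cos φ₁ + Bx)² + By²)) = -56.16341°
λₘ = λ₁ + atan2(By, cos φ₁ + Bx) = 62.09186°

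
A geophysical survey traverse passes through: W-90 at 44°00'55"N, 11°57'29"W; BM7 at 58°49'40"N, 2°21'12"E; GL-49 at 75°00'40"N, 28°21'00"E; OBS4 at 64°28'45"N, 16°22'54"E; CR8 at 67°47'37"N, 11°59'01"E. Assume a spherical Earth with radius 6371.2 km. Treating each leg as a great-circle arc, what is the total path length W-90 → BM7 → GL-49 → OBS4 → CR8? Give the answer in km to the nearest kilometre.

5672 km

W-90: φ = +44.01528°, λ = -11.95806°
BM7: φ = +58.82778°, λ = +2.35333°
GL-49: φ = +75.01111°, λ = +28.35000°
OBS4: φ = +64.47917°, λ = +16.38167°
CR8: φ = +67.79361°, λ = +11.98361°
W-90→BM7: c = 0.300409 rad, d = 1913.96 km
BM7→GL-49: c = 0.327562 rad, d = 2086.96 km
GL-49→OBS4: c = 0.196628 rad, d = 1252.76 km
OBS4→CR8: c = 0.065620 rad, d = 418.08 km
Total = 1913.96 + 2086.96 + 1252.76 + 418.08 = 5671.76 km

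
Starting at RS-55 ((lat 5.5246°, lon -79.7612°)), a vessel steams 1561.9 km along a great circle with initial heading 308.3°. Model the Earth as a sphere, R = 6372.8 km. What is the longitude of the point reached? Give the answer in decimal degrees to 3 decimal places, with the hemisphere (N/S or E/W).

91.082°W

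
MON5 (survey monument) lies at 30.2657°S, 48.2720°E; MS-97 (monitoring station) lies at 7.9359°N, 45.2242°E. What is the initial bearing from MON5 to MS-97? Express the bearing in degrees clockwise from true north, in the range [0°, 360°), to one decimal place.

Δλ = -3.0478°
y = sin Δλ · cos φ₂ = -0.052660
x = cos φ₁ sin φ₂ − sin φ₁ cos φ₂ cos Δλ = 0.617724
θ = atan2(y, x) = -4.8726° → 355.1274° (mod 360°)

355.1°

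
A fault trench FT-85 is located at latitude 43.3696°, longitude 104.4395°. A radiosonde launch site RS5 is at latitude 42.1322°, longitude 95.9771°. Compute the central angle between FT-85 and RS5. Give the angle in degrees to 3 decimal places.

6.333°

Δφ = -1.2374°,  Δλ = -8.4624°
a = sin²(Δφ/2) + cos φ₁ cos φ₂ sin²(Δλ/2) = 0.003051
c = 2·arcsin(√a) = 0.110533 rad = 6.3331°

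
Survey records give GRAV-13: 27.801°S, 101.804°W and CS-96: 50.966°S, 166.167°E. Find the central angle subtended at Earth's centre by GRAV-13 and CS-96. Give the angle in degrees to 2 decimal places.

Δφ = -23.1650°,  Δλ = -92.0290°
a = sin²(Δφ/2) + cos φ₁ cos φ₂ sin²(Δλ/2) = 0.328718
c = 2·arcsin(√a) = 1.221151 rad = 69.9668°

69.97°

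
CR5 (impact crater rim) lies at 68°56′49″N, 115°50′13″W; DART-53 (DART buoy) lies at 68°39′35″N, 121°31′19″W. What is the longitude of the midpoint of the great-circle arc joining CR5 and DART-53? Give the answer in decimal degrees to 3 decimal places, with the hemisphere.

118.698°W

CR5: φ = +68.94694°, λ = -115.83694°
DART-53: φ = +68.65972°, λ = -121.52194°
Bx = cos φ₂ cos Δλ = 0.362116,  By = cos φ₂ sin Δλ = -0.036048
φₘ = atan2(sin φ₁ + sin φ₂, √((cos φ₁ + Bx)² + By²)) = 68.82710°
λₘ = λ₁ + atan2(By, cos φ₁ + Bx) = -118.69783°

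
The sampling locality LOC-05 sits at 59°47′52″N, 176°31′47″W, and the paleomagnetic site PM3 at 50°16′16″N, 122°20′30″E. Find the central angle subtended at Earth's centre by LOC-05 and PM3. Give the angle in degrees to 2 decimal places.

34.92°

LOC-05: φ = +59.79778°, λ = -176.52972°
PM3: φ = +50.27111°, λ = +122.34167°
Δφ = -9.5267°,  Δλ = -61.1286°
a = sin²(Δφ/2) + cos φ₁ cos φ₂ sin²(Δλ/2) = 0.090036
c = 2·arcsin(√a) = 0.609511 rad = 34.9224°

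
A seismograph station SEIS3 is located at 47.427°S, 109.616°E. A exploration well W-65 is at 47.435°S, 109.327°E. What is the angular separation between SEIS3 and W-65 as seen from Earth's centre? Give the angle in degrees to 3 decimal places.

Δφ = -0.0080°,  Δλ = -0.2890°
a = sin²(Δφ/2) + cos φ₁ cos φ₂ sin²(Δλ/2) = 0.000003
c = 2·arcsin(√a) = 0.003415 rad = 0.1957°

0.196°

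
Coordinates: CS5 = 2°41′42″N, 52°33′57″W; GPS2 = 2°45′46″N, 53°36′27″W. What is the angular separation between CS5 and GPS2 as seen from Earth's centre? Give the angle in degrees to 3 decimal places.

CS5: φ = +2.69500°, λ = -52.56583°
GPS2: φ = +2.76278°, λ = -53.60750°
Δφ = 0.0678°,  Δλ = -1.0417°
a = sin²(Δφ/2) + cos φ₁ cos φ₂ sin²(Δλ/2) = 0.000083
c = 2·arcsin(√a) = 0.018198 rad = 1.0427°

1.043°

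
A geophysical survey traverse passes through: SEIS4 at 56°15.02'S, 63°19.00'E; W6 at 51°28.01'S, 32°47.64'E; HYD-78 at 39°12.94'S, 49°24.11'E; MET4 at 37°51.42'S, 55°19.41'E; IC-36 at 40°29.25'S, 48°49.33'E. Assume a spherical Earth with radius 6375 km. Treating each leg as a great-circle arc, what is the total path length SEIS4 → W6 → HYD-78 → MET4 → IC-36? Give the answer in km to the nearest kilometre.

5097 km

SEIS4: φ = -56.25033°, λ = +63.31667°
W6: φ = -51.46683°, λ = +32.79400°
HYD-78: φ = -39.21567°, λ = +49.40183°
MET4: φ = -37.85700°, λ = +55.32350°
IC-36: φ = -40.48750°, λ = +48.82217°
SEIS4→W6: c = 0.322149 rad, d = 2053.70 km
W6→HYD-78: c = 0.294001 rad, d = 1874.26 km
HYD-78→MET4: c = 0.084231 rad, d = 536.97 km
MET4→IC-36: c = 0.099190 rad, d = 632.34 km
Total = 2053.70 + 1874.26 + 536.97 + 632.34 = 5097.27 km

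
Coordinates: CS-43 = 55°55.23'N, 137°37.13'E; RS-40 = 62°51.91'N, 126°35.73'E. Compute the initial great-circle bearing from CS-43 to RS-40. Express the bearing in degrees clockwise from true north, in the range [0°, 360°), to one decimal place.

325.7°

CS-43: φ = +55.92050°, λ = +137.61883°
RS-40: φ = +62.86517°, λ = +126.59550°
Δλ = -11.0233°
y = sin Δλ · cos φ₂ = -0.087208
x = cos φ₁ sin φ₂ − sin φ₁ cos φ₂ cos Δλ = 0.127881
θ = atan2(y, x) = -34.2919° → 325.7081° (mod 360°)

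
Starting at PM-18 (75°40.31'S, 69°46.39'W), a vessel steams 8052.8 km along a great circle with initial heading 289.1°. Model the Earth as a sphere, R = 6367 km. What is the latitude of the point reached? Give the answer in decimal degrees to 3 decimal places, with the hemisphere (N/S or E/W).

12.397°S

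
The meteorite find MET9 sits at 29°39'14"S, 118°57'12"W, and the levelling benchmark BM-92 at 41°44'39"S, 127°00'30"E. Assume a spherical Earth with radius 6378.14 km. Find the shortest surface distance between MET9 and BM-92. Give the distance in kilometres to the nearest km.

9602 km

MET9: φ = -29.65389°, λ = -118.95333°
BM-92: φ = -41.74417°, λ = +127.00833°
Δφ = -12.0903°,  Δλ = -114.0383°
a = sin²(Δφ/2) + cos φ₁ cos φ₂ sin²(Δλ/2) = 0.467356
c = 2·arcsin(√a) = 1.505463 rad = 86.2567°
d = R·c = 6378.14 × 1.505463 = 9602.1 km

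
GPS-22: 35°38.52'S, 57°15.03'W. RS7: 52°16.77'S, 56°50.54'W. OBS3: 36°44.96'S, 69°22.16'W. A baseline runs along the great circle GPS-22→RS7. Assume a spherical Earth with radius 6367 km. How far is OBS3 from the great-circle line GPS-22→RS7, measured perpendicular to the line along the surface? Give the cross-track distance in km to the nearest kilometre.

1079 km

GPS-22: φ = -35.64200°, λ = -57.25050°
RS7: φ = -52.27950°, λ = -56.84233°
OBS3: φ = -36.74933°, λ = -69.36933°
δ₁₃ = central angle GPS-22→OBS3 = 0.171666 rad  (haversine)
θ₁₃ = bearing GPS-22→OBS3 = 259.977°,  θ₁₂ = bearing GPS-22→RS7 = 179.128°
dₓₜ = R·arcsin(sin δ₁₃ · sin(θ₁₃ − θ₁₂)) = 6367·arcsin(0.17082·sin(80.849°)) = 1078.949 km
|dₓₜ| = 1078.949 km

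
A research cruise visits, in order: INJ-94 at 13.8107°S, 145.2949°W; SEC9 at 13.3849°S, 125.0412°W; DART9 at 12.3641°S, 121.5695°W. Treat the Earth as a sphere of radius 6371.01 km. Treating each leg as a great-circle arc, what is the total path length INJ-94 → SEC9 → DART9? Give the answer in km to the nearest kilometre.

INJ-94→SEC9: c = 0.343565 rad, d = 2188.85 km
SEC9→DART9: c = 0.061696 rad, d = 393.07 km
Total = 2188.85 + 393.07 = 2581.92 km

2582 km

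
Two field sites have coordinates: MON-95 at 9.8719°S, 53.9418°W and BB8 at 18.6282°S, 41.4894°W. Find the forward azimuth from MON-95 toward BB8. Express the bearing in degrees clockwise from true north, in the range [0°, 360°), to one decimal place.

127.4°

Δλ = 12.4524°
y = sin Δλ · cos φ₂ = 0.204332
x = cos φ₁ sin φ₂ − sin φ₁ cos φ₂ cos Δλ = -0.156054
θ = atan2(y, x) = 127.3700° → 127.3700° (mod 360°)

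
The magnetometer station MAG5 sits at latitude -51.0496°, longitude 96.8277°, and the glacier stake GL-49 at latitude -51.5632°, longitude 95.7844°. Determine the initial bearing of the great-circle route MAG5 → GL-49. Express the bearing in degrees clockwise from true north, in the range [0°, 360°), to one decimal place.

Δλ = -1.0433°
y = sin Δλ · cos φ₂ = -0.011319
x = cos φ₁ sin φ₂ − sin φ₁ cos φ₂ cos Δλ = -0.009044
θ = atan2(y, x) = -128.6253° → 231.3747° (mod 360°)

231.4°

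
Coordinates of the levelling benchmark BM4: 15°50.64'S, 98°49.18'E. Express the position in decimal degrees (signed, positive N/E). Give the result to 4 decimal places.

lat: 15.8440° S → -15.8440°
lon: 98.8197° E → +98.8197°

-15.8440°, +98.8197°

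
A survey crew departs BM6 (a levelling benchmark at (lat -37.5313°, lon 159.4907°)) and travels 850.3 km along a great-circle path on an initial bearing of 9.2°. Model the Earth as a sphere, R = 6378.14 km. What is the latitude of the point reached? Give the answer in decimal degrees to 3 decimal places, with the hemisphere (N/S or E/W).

29.983°S

δ = d/R = 850.3/6378.14 = 0.133315 rad
φ₂ = arcsin(sin φ₁ cos δ + cos φ₁ sin δ cos θ)
   = arcsin(-0.60919·0.99113 + 0.79302·0.13292·0.98714) = -29.98258°
λ₂ = λ₁ + atan2(sin θ sin δ cos φ₁, cos δ − sin φ₁ sin φ₂) = 160.89658°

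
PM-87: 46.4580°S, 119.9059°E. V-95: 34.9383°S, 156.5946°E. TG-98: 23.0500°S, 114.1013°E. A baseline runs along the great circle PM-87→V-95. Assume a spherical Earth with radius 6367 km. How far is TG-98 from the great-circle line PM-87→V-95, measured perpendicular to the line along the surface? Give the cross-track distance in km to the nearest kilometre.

δ₁₃ = central angle PM-87→TG-98 = 0.416652 rad  (haversine)
θ₁₃ = bearing PM-87→TG-98 = 346.706°,  θ₁₂ = bearing PM-87→V-95 = 80.497°
dₓₜ = R·arcsin(sin δ₁₃ · sin(θ₁₃ − θ₁₂)) = 6367·arcsin(0.40470·sin(266.208°)) = -2646.657 km
|dₓₜ| = 2646.657 km

2647 km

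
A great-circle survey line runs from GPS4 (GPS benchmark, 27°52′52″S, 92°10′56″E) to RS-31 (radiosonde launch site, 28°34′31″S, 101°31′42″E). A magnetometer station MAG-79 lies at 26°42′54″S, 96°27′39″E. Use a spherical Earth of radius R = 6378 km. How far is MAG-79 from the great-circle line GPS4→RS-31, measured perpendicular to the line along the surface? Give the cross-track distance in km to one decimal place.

173.4 km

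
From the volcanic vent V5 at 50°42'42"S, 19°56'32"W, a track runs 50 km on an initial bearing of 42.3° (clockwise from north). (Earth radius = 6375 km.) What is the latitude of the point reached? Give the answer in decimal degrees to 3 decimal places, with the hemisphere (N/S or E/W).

V5: φ = -50.71167°, λ = -19.94222°
δ = d/R = 50/6375 = 0.007843 rad
φ₂ = arcsin(sin φ₁ cos δ + cos φ₁ sin δ cos θ)
   = arcsin(-0.77397·0.99997 + 0.63322·0.00784·0.73963) = -50.37833°
λ₂ = λ₁ + atan2(sin θ sin δ cos φ₁, cos δ − sin φ₁ sin φ₂) = -19.46797°

50.378°S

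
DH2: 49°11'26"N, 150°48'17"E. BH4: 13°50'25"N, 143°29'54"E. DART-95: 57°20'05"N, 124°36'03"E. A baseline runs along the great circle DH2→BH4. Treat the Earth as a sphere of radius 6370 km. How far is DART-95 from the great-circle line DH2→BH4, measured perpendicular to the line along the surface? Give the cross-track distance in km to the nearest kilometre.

1753 km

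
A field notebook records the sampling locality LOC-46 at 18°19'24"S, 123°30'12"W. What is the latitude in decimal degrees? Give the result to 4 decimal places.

18° + 19′/60 + 24″/3600 = 18 + 0.31667 + 0.00667 = 18.3233°

18.3233°S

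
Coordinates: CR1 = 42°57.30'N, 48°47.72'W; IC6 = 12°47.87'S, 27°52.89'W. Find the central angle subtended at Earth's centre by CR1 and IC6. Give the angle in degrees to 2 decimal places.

58.95°

CR1: φ = +42.95500°, λ = -48.79533°
IC6: φ = -12.79783°, λ = -27.88150°
Δφ = -55.7528°,  Δλ = 20.9138°
a = sin²(Δφ/2) + cos φ₁ cos φ₂ sin²(Δλ/2) = 0.242128
c = 2·arcsin(√a) = 1.028921 rad = 58.9528°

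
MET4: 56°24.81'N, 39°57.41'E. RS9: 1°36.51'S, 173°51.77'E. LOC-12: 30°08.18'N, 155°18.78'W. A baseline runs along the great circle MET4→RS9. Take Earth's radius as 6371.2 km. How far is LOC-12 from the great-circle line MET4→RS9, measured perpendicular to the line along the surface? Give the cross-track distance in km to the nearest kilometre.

MET4: φ = +56.41350°, λ = +39.95683°
RS9: φ = -1.60850°, λ = +173.86283°
LOC-12: φ = +30.13633°, λ = -155.31300°
δ₁₃ = central angle MET4→LOC-12 = 1.614100 rad  (haversine)
θ₁₃ = bearing MET4→LOC-12 = 13.178°,  θ₁₂ = bearing MET4→RS9 = 52.036°
dₓₜ = R·arcsin(sin δ₁₃ · sin(θ₁₃ − θ₁₂)) = 6371.2·arcsin(0.99906·sin(-38.858°)) = -4316.129 km
|dₓₜ| = 4316.129 km

4316 km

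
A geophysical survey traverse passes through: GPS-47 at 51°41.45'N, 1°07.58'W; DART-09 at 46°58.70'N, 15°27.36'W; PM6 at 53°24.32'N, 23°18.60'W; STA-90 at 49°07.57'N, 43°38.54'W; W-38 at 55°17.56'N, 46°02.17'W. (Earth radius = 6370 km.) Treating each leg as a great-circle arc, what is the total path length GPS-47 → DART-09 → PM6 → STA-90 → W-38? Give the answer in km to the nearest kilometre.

4257 km

GPS-47: φ = +51.69083°, λ = -1.12633°
DART-09: φ = +46.97833°, λ = -15.45600°
PM6: φ = +53.40533°, λ = -23.31000°
STA-90: φ = +49.12617°, λ = -43.64233°
W-38: φ = +55.29267°, λ = -46.03617°
GPS-47→DART-09: c = 0.182127 rad, d = 1160.15 km
DART-09→PM6: c = 0.142248 rad, d = 906.12 km
PM6→STA-90: c = 0.233315 rad, d = 1486.22 km
STA-90→W-38: c = 0.110612 rad, d = 704.60 km
Total = 1160.15 + 906.12 + 1486.22 + 704.60 = 4257.08 km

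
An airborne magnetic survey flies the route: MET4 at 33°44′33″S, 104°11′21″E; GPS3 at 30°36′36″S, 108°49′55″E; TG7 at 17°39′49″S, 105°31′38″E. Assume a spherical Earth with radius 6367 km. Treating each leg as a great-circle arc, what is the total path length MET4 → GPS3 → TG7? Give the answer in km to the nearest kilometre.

2035 km

MET4: φ = -33.74250°, λ = +104.18917°
GPS3: φ = -30.61000°, λ = +108.83194°
TG7: φ = -17.66361°, λ = +105.52722°
MET4→GPS3: c = 0.087692 rad, d = 558.33 km
GPS3→TG7: c = 0.231966 rad, d = 1476.93 km
Total = 558.33 + 1476.93 = 2035.26 km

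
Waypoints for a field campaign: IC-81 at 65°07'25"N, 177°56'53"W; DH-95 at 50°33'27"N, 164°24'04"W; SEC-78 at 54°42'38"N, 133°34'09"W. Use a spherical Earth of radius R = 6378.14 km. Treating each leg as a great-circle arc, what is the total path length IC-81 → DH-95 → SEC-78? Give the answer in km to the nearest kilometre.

3916 km

IC-81: φ = +65.12361°, λ = -177.94806°
DH-95: φ = +50.55750°, λ = -164.40111°
SEC-78: φ = +54.71056°, λ = -133.56917°
IC-81→DH-95: c = 0.282280 rad, d = 1800.42 km
DH-95→SEC-78: c = 0.331655 rad, d = 2115.34 km
Total = 1800.42 + 2115.34 = 3915.76 km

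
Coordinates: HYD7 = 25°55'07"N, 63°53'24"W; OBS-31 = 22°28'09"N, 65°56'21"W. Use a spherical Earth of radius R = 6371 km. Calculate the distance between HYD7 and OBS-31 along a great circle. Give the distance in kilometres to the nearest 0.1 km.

436.2 km

HYD7: φ = +25.91861°, λ = -63.89000°
OBS-31: φ = +22.46917°, λ = -65.93917°
Δφ = -3.4494°,  Δλ = -2.0492°
a = sin²(Δφ/2) + cos φ₁ cos φ₂ sin²(Δλ/2) = 0.001172
c = 2·arcsin(√a) = 0.068471 rad = 3.9231°
d = R·c = 6371 × 0.068471 = 436.2 km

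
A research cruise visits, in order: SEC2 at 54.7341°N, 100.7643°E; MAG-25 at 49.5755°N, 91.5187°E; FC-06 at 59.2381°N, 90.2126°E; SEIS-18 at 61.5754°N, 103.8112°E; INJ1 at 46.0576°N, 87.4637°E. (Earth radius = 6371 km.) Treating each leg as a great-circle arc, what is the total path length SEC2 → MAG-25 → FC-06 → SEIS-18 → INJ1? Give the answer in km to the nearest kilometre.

4737 km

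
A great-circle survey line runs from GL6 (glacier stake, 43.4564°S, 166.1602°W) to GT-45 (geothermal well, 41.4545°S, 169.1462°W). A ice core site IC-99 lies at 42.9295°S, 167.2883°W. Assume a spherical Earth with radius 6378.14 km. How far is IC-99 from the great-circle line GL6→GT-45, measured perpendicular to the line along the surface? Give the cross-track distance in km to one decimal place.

δ₁₃ = central angle GL6→IC-99 = 0.017047 rad  (haversine)
θ₁₃ = bearing GL6→IC-99 = 302.259°,  θ₁₂ = bearing GL6→GT-45 = 311.245°
dₓₜ = R·arcsin(sin δ₁₃ · sin(θ₁₃ − θ₁₂)) = 6378.14·arcsin(0.01705·sin(-8.986°)) = -16.982 km
|dₓₜ| = 16.982 km

17.0 km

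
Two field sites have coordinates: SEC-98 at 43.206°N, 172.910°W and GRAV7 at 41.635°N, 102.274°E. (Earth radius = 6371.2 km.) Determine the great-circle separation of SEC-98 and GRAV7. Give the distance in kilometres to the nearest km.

Δφ = -1.5710°,  Δλ = -84.8160°
a = sin²(Δφ/2) + cos φ₁ cos φ₂ sin²(Δλ/2) = 0.247963
c = 2·arcsin(√a) = 1.042486 rad = 59.7301°
d = R·c = 6371.2 × 1.042486 = 6641.9 km

6642 km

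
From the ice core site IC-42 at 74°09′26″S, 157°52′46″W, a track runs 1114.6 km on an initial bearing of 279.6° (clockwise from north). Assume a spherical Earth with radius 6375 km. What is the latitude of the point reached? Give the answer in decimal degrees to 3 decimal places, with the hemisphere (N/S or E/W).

69.956°S

IC-42: φ = -74.15722°, λ = -157.87944°
δ = d/R = 1114.6/6375 = 0.174839 rad
φ₂ = arcsin(sin φ₁ cos δ + cos φ₁ sin δ cos θ)
   = arcsin(-0.96201·0.98475 + 0.27300·0.17395·0.16677) = -69.95581°
λ₂ = λ₁ + atan2(sin θ sin δ cos φ₁, cos δ − sin φ₁ sin φ₂) = 172.09326°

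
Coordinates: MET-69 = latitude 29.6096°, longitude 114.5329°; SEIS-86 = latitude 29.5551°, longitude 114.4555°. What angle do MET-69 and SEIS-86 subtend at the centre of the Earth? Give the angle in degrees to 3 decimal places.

0.087°

Δφ = -0.0545°,  Δλ = -0.0774°
a = sin²(Δφ/2) + cos φ₁ cos φ₂ sin²(Δλ/2) = 0.000001
c = 2·arcsin(√a) = 0.001512 rad = 0.0866°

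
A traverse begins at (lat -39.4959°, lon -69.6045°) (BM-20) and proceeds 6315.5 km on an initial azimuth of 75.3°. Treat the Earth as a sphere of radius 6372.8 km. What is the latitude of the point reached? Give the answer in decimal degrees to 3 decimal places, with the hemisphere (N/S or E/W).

δ = d/R = 6315.5/6372.8 = 0.991009 rad
φ₂ = arcsin(sin φ₁ cos δ + cos φ₁ sin δ cos θ)
   = arcsin(-0.63602·0.54785 + 0.77167·0.83658·0.25376) = -10.63934°
λ₂ = λ₁ + atan2(sin θ sin δ cos φ₁, cos δ − sin φ₁ sin φ₂) = -14.18291°

10.639°S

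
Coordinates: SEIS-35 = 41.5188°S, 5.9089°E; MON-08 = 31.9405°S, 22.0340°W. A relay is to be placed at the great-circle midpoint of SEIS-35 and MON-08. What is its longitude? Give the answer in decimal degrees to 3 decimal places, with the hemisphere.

8.954°W

Bx = cos φ₂ cos Δλ = 0.749664,  By = cos φ₂ sin Δλ = -0.397646
φₘ = atan2(sin φ₁ + sin φ₂, √((cos φ₁ + Bx)² + By²)) = -37.55442°
λₘ = λ₁ + atan2(By, cos φ₁ + Bx) = -8.95366°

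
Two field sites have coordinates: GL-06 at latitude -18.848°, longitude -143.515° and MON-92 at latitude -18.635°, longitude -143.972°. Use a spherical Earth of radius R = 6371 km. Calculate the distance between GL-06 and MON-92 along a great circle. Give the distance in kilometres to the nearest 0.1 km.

53.6 km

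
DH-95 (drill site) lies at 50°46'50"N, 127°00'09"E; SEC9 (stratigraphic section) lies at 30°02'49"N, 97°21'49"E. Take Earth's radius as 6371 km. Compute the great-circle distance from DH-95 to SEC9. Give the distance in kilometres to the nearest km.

3366 km

DH-95: φ = +50.78056°, λ = +127.00250°
SEC9: φ = +30.04694°, λ = +97.36361°
Δφ = -20.7336°,  Δλ = -29.6389°
a = sin²(Δφ/2) + cos φ₁ cos φ₂ sin²(Δλ/2) = 0.068188
c = 2·arcsin(√a) = 0.528381 rad = 30.2740°
d = R·c = 6371 × 0.528381 = 3366.3 km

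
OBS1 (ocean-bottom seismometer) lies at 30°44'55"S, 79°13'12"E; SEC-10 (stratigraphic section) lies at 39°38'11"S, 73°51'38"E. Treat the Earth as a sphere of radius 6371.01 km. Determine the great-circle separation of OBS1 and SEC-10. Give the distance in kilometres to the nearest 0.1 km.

OBS1: φ = -30.74861°, λ = +79.22000°
SEC-10: φ = -39.63639°, λ = +73.86056°
Δφ = -8.8878°,  Δλ = -5.3594°
a = sin²(Δφ/2) + cos φ₁ cos φ₂ sin²(Δλ/2) = 0.007450
c = 2·arcsin(√a) = 0.172845 rad = 9.9033°
d = R·c = 6371.01 × 0.172845 = 1101.2 km

1101.2 km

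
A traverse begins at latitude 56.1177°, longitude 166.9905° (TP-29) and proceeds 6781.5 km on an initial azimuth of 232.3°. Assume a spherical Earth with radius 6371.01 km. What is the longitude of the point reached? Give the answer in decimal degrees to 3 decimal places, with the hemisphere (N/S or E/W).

122.904°E

δ = d/R = 6781.5/6371.01 = 1.064431 rad
φ₂ = arcsin(sin φ₁ cos δ + cos φ₁ sin δ cos θ)
   = arcsin(0.83018·0.48500 + 0.55749·0.87451·-0.61153) = 5.99851°
λ₂ = λ₁ + atan2(sin θ sin δ cos φ₁, cos δ − sin φ₁ sin φ₂) = 122.90390°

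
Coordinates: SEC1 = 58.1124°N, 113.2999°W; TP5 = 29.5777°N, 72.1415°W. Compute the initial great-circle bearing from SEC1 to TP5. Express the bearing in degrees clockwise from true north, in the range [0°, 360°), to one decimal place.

117.3°

Δλ = 41.1584°
y = sin Δλ · cos φ₂ = 0.572378
x = cos φ₁ sin φ₂ − sin φ₁ cos φ₂ cos Δλ = -0.295217
θ = atan2(y, x) = 117.2835° → 117.2835° (mod 360°)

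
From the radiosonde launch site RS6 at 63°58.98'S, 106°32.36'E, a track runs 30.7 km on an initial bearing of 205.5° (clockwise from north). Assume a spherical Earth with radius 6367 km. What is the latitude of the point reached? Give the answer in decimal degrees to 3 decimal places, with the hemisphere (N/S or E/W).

64.232°S

RS6: φ = -63.98300°, λ = +106.53933°
δ = d/R = 30.7/6367 = 0.004822 rad
φ₂ = arcsin(sin φ₁ cos δ + cos φ₁ sin δ cos θ)
   = arcsin(-0.89866·0.99999 + 0.43864·0.00482·-0.90259) = -64.23210°
λ₂ = λ₁ + atan2(sin θ sin δ cos φ₁, cos δ − sin φ₁ sin φ₂) = 106.26575°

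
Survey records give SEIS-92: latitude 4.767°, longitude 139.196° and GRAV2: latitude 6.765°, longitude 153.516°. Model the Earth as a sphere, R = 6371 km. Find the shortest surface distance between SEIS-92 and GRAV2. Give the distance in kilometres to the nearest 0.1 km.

1599.6 km

Δφ = 1.9980°,  Δλ = 14.3200°
a = sin²(Δφ/2) + cos φ₁ cos φ₂ sin²(Δλ/2) = 0.015678
c = 2·arcsin(√a) = 0.251080 rad = 14.3858°
d = R·c = 6371 × 0.251080 = 1599.6 km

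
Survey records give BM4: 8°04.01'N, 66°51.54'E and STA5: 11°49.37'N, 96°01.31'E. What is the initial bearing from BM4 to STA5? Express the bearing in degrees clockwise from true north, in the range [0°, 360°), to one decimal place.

BM4: φ = +8.06683°, λ = +66.85900°
STA5: φ = +11.82283°, λ = +96.02183°
Δλ = 29.1628°
y = sin Δλ · cos φ₂ = 0.476956
x = cos φ₁ sin φ₂ − sin φ₁ cos φ₂ cos Δλ = 0.082918
θ = atan2(y, x) = 80.1377° → 80.1377° (mod 360°)

80.1°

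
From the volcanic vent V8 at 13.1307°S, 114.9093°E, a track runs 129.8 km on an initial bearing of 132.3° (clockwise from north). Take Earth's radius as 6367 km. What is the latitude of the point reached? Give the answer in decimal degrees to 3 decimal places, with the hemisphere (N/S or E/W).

13.915°S

δ = d/R = 129.8/6367 = 0.020386 rad
φ₂ = arcsin(sin φ₁ cos δ + cos φ₁ sin δ cos θ)
   = arcsin(-0.22717·0.99979 + 0.97385·0.02038·-0.67301) = -13.91526°
λ₂ = λ₁ + atan2(sin θ sin δ cos φ₁, cos δ − sin φ₁ sin φ₂) = 115.79932°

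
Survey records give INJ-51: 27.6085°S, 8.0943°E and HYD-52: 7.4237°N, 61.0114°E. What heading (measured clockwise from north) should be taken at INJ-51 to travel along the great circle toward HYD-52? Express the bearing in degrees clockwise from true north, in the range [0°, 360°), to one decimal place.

63.7°

Δλ = 52.9171°
y = sin Δλ · cos φ₂ = 0.791077
x = cos φ₁ sin φ₂ − sin φ₁ cos φ₂ cos Δλ = 0.391584
θ = atan2(y, x) = 63.6645° → 63.6645° (mod 360°)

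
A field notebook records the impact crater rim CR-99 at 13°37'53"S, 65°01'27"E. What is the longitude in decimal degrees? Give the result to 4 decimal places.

65° + 1′/60 + 27″/3600 = 65 + 0.01667 + 0.00750 = 65.0242°

65.0242°E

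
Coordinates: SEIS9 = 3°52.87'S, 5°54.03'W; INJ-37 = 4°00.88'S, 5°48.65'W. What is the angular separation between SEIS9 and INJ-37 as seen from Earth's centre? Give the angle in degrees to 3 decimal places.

0.161°

SEIS9: φ = -3.88117°, λ = -5.90050°
INJ-37: φ = -4.01467°, λ = -5.81083°
Δφ = -0.1335°,  Δλ = 0.0897°
a = sin²(Δφ/2) + cos φ₁ cos φ₂ sin²(Δλ/2) = 0.000002
c = 2·arcsin(√a) = 0.002805 rad = 0.1607°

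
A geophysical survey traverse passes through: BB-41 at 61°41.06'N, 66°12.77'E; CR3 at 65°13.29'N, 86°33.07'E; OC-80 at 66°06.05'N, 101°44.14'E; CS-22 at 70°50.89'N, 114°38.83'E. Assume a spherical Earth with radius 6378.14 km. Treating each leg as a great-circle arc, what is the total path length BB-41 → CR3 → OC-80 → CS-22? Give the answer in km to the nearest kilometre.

2525 km

BB-41: φ = +61.68433°, λ = +66.21283°
CR3: φ = +65.22150°, λ = +86.55117°
OC-80: φ = +66.10083°, λ = +101.73567°
CS-22: φ = +70.84817°, λ = +114.64717°
BB-41→CR3: c = 0.169310 rad, d = 1079.88 km
CR3→OC-80: c = 0.110017 rad, d = 701.70 km
OC-80→CS-22: c = 0.116609 rad, d = 743.75 km
Total = 1079.88 + 701.70 + 743.75 = 2525.33 km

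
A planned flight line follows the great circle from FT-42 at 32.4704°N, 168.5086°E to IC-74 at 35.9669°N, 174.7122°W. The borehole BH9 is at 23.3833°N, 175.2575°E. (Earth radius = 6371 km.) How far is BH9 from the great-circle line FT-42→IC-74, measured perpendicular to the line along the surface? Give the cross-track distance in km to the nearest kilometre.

1160 km

δ₁₃ = central angle FT-42→BH9 = 0.189580 rad  (haversine)
θ₁₃ = bearing FT-42→BH9 = 145.082°,  θ₁₂ = bearing FT-42→IC-74 = 71.212°
dₓₜ = R·arcsin(sin δ₁₃ · sin(θ₁₃ − θ₁₂)) = 6371·arcsin(0.18845·sin(73.871°)) = 1159.726 km
|dₓₜ| = 1159.726 km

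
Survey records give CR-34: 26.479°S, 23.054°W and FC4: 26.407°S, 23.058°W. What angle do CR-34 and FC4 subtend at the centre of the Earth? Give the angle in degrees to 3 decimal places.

0.072°

Δφ = 0.0720°,  Δλ = -0.0040°
a = sin²(Δφ/2) + cos φ₁ cos φ₂ sin²(Δλ/2) = 0.000000
c = 2·arcsin(√a) = 0.001258 rad = 0.0721°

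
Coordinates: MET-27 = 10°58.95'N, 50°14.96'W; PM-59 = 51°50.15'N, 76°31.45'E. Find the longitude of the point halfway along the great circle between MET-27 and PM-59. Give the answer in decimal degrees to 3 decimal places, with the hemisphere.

MET-27: φ = +10.98250°, λ = -50.24933°
PM-59: φ = +51.83583°, λ = +76.52417°
Bx = cos φ₂ cos Δλ = -0.369918,  By = cos φ₂ sin Δλ = 0.494957
φₘ = atan2(sin φ₁ + sin φ₂, √((cos φ₁ + Bx)² + By²)) = 51.14341°
λₘ = λ₁ + atan2(By, cos φ₁ + Bx) = -11.27441°

11.274°W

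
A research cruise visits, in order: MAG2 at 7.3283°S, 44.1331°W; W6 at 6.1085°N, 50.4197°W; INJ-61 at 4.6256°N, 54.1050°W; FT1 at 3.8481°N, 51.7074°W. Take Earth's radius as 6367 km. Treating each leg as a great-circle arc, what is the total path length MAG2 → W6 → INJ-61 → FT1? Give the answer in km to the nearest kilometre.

2367 km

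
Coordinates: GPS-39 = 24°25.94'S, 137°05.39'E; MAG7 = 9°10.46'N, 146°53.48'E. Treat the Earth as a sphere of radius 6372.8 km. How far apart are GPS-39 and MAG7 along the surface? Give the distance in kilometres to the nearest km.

3886 km

GPS-39: φ = -24.43233°, λ = +137.08983°
MAG7: φ = +9.17433°, λ = +146.89133°
Δφ = 33.6067°,  Δλ = 9.8015°
a = sin²(Δφ/2) + cos φ₁ cos φ₂ sin²(Δλ/2) = 0.090131
c = 2·arcsin(√a) = 0.609844 rad = 34.9415°
d = R·c = 6372.8 × 0.609844 = 3886.4 km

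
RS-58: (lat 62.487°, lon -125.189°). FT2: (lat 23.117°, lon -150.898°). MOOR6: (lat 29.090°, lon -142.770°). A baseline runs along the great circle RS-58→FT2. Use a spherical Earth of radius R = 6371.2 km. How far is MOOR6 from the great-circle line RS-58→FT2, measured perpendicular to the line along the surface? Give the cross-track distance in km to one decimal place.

552.0 km

δ₁₃ = central angle RS-58→MOOR6 = 0.616303 rad  (haversine)
θ₁₃ = bearing RS-58→MOOR6 = 207.171°,  θ₁₂ = bearing RS-58→FT2 = 215.781°
dₓₜ = R·arcsin(sin δ₁₃ · sin(θ₁₃ − θ₁₂)) = 6371.2·arcsin(0.57802·sin(-8.610°)) = -551.994 km
|dₓₜ| = 551.994 km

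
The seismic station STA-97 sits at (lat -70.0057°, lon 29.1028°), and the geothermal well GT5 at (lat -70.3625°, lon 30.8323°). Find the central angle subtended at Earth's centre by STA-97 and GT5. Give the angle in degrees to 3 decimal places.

Δφ = -0.3568°,  Δλ = 1.7295°
a = sin²(Δφ/2) + cos φ₁ cos φ₂ sin²(Δλ/2) = 0.000036
c = 2·arcsin(√a) = 0.011978 rad = 0.6863°

0.686°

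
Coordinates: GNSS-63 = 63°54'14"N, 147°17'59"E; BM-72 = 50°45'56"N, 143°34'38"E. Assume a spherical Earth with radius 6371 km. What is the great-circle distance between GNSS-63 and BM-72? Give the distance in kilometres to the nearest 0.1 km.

1477.3 km

GNSS-63: φ = +63.90389°, λ = +147.29972°
BM-72: φ = +50.76556°, λ = +143.57722°
Δφ = -13.1383°,  Δλ = -3.7225°
a = sin²(Δφ/2) + cos φ₁ cos φ₂ sin²(Δλ/2) = 0.013381
c = 2·arcsin(√a) = 0.231875 rad = 13.2855°
d = R·c = 6371 × 0.231875 = 1477.3 km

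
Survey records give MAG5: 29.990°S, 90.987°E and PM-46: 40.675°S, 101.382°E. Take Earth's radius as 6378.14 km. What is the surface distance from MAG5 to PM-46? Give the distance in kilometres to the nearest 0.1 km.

Δφ = -10.6850°,  Δλ = 10.3950°
a = sin²(Δφ/2) + cos φ₁ cos φ₂ sin²(Δλ/2) = 0.014060
c = 2·arcsin(√a) = 0.237708 rad = 13.6197°
d = R·c = 6378.14 × 0.237708 = 1516.1 km

1516.1 km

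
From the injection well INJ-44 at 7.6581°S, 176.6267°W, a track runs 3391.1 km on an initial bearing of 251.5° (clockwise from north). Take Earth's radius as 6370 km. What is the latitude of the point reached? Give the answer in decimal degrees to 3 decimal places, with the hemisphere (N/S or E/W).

15.928°S

δ = d/R = 3391.1/6370 = 0.532355 rad
φ₂ = arcsin(sin φ₁ cos δ + cos φ₁ sin δ cos θ)
   = arcsin(-0.13326·0.86161 + 0.99108·0.50756·-0.31730) = -15.92840°
λ₂ = λ₁ + atan2(sin θ sin δ cos φ₁, cos δ − sin φ₁ sin φ₂) = 153.33670°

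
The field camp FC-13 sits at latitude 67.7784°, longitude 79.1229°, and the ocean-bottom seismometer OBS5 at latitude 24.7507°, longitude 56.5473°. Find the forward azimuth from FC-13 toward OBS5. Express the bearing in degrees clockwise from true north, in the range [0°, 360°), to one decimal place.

209.4°

Δλ = -22.5756°
y = sin Δλ · cos φ₂ = -0.348636
x = cos φ₁ sin φ₂ − sin φ₁ cos φ₂ cos Δλ = -0.617933
θ = atan2(y, x) = -150.5684° → 209.4316° (mod 360°)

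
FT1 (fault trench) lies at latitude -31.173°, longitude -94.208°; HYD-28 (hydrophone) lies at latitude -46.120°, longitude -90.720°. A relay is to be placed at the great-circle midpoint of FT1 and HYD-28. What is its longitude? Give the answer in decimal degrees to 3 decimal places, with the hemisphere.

92.647°W

Bx = cos φ₂ cos Δλ = 0.691866,  By = cos φ₂ sin Δλ = 0.042171
φₘ = atan2(sin φ₁ + sin φ₂, √((cos φ₁ + Bx)² + By²)) = -38.65931°
λₘ = λ₁ + atan2(By, cos φ₁ + Bx) = -92.64699°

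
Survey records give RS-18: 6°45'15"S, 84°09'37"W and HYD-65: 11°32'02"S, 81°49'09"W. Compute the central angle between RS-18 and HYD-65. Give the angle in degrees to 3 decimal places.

5.309°

RS-18: φ = -6.75417°, λ = -84.16028°
HYD-65: φ = -11.53389°, λ = -81.81917°
Δφ = -4.7797°,  Δλ = 2.3411°
a = sin²(Δφ/2) + cos φ₁ cos φ₂ sin²(Δλ/2) = 0.002145
c = 2·arcsin(√a) = 0.092658 rad = 5.3089°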